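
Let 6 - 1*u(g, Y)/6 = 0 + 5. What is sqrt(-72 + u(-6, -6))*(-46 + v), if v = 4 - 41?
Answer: -83*I*sqrt(66) ≈ -674.29*I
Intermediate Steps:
v = -37
u(g, Y) = 6 (u(g, Y) = 36 - 6*(0 + 5) = 36 - 6*5 = 36 - 30 = 6)
sqrt(-72 + u(-6, -6))*(-46 + v) = sqrt(-72 + 6)*(-46 - 37) = sqrt(-66)*(-83) = (I*sqrt(66))*(-83) = -83*I*sqrt(66)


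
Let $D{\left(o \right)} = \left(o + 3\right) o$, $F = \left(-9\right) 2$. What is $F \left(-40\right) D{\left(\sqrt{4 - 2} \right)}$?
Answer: $1440 + 2160 \sqrt{2} \approx 4494.7$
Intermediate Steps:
$F = -18$
$D{\left(o \right)} = o \left(3 + o\right)$ ($D{\left(o \right)} = \left(3 + o\right) o = o \left(3 + o\right)$)
$F \left(-40\right) D{\left(\sqrt{4 - 2} \right)} = \left(-18\right) \left(-40\right) \sqrt{4 - 2} \left(3 + \sqrt{4 - 2}\right) = 720 \sqrt{2} \left(3 + \sqrt{2}\right)$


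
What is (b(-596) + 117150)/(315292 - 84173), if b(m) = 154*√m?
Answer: 117150/231119 + 44*I*√149/33017 ≈ 0.50688 + 0.016267*I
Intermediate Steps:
(b(-596) + 117150)/(315292 - 84173) = (154*√(-596) + 117150)/(315292 - 84173) = (154*(2*I*√149) + 117150)/231119 = (308*I*√149 + 117150)*(1/231119) = (117150 + 308*I*√149)*(1/231119) = 117150/231119 + 44*I*√149/33017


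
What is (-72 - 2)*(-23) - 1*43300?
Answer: -41598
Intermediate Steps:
(-72 - 2)*(-23) - 1*43300 = -74*(-23) - 43300 = 1702 - 43300 = -41598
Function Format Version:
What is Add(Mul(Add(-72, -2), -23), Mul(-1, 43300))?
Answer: -41598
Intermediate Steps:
Add(Mul(Add(-72, -2), -23), Mul(-1, 43300)) = Add(Mul(-74, -23), -43300) = Add(1702, -43300) = -41598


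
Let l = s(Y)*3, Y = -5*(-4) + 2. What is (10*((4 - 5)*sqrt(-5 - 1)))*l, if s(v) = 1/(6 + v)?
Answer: -15*I*sqrt(6)/14 ≈ -2.6245*I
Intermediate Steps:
Y = 22 (Y = 20 + 2 = 22)
l = 3/28 (l = 3/(6 + 22) = 3/28 ≈ 0.10714)
(10*((4 - 5)*sqrt(-5 - 1)))*l = (10*((4 - 5)*sqrt(-5 - 1)))*(3/28) = (10*(-sqrt(-6)))*(3/28) = (10*(-I*sqrt(6)))*(3/28) = -10*I*sqrt(6)*(3/28) = -15*I*sqrt(6)/14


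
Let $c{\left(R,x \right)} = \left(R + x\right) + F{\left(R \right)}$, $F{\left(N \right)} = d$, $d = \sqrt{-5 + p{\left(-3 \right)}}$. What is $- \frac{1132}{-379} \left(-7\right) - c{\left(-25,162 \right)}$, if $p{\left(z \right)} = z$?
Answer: $- \frac{59847}{379} - 2 i \sqrt{2} \approx -157.91 - 2.8284 i$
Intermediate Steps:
$d = 2 i \sqrt{2}$ ($d = \sqrt{-5 - 3} = \sqrt{-8} = 2 i \sqrt{2} \approx 2.8284 i$)
$F{\left(N \right)} = 2 i \sqrt{2}$
$c{\left(R,x \right)} = R + x + 2 i \sqrt{2}$ ($c{\left(R,x \right)} = \left(R + x\right) + 2 i \sqrt{2} = R + x + 2 i \sqrt{2}$)
$- \frac{1132}{-379} \left(-7\right) - c{\left(-25,162 \right)} = - \frac{1132}{-379} \left(-7\right) - \left(-25 + 162 + 2 i \sqrt{2}\right) = \left(-1132\right) \left(- \frac{1}{379}\right) \left(-7\right) - \left(137 + 2 i \sqrt{2}\right) = \frac{1132}{379} \left(-7\right) - \left(137 + 2 i \sqrt{2}\right) = - \frac{7924}{379} - \left(137 + 2 i \sqrt{2}\right) = - \frac{59847}{379} - 2 i \sqrt{2}$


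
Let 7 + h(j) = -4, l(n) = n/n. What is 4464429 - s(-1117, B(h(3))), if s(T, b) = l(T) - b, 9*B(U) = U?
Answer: 40179841/9 ≈ 4.4644e+6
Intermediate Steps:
l(n) = 1
h(j) = -11 (h(j) = -7 - 4 = -11)
B(U) = U/9
s(T, b) = 1 - b
4464429 - s(-1117, B(h(3))) = 4464429 - (1 - (-11)/9) = 4464429 - (1 - 1*(-11/9)) = 4464429 - (1 + 11/9) = 4464429 - 1*20/9 = 4464429 - 20/9 = 40179841/9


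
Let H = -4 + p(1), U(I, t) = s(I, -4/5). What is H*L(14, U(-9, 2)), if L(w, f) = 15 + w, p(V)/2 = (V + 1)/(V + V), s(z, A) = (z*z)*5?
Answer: -58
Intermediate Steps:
s(z, A) = 5*z**2 (s(z, A) = z**2*5 = 5*z**2)
U(I, t) = 5*I**2
p(V) = (1 + V)/V (p(V) = 2*((V + 1)/(V + V)) = 2*((1 + V)/((2*V))) = 2*((1 + V)*(1/(2*V))) = 2*((1 + V)/(2*V)) = (1 + V)/V)
H = -2 (H = -4 + (1 + 1)/1 = -4 + 1*2 = -4 + 2 = -2)
H*L(14, U(-9, 2)) = -2*(15 + 14) = -2*29 = -58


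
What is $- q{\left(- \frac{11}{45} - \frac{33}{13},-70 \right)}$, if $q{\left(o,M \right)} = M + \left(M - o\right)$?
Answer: $\frac{80272}{585} \approx 137.22$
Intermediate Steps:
$q{\left(o,M \right)} = - o + 2 M$
$- q{\left(- \frac{11}{45} - \frac{33}{13},-70 \right)} = - (- (- \frac{11}{45} - \frac{33}{13}) + 2 \left(-70\right)) = - (- (\left(-11\right) \frac{1}{45} - \frac{33}{13}) - 140) = - (- (- \frac{11}{45} - \frac{33}{13}) - 140) = - (\left(-1\right) \left(- \frac{1628}{585}\right) - 140) = - (\frac{1628}{585} - 140) = \left(-1\right) \left(- \frac{80272}{585}\right) = \frac{80272}{585}$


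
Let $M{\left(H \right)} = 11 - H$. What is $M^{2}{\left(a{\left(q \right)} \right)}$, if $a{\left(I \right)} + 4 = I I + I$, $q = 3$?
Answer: $9$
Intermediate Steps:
$a{\left(I \right)} = -4 + I + I^{2}$ ($a{\left(I \right)} = -4 + \left(I I + I\right) = -4 + \left(I^{2} + I\right) = -4 + \left(I + I^{2}\right) = -4 + I + I^{2}$)
$M^{2}{\left(a{\left(q \right)} \right)} = \left(11 - \left(-4 + 3 + 3^{2}\right)\right)^{2} = \left(11 - \left(-4 + 3 + 9\right)\right)^{2} = \left(11 - 8\right)^{2} = 3^{2} = 9$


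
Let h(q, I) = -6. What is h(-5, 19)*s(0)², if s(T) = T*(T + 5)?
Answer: 0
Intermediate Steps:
s(T) = T*(5 + T)
h(-5, 19)*s(0)² = -6*(0*(5 + 0))² = -6*(0*5)² = -6*0² = -6*0 = 0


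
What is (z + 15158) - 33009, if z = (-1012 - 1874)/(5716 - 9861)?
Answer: -73989509/4145 ≈ -17850.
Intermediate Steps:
z = 2886/4145 (z = -2886/(-4145) = -2886*(-1/4145) = 2886/4145 ≈ 0.69626)
(z + 15158) - 33009 = (2886/4145 + 15158) - 33009 = 62832796/4145 - 33009 = -73989509/4145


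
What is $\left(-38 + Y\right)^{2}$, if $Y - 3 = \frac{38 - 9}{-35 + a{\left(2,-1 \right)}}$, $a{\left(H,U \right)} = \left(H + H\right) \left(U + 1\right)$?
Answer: $\frac{1572516}{1225} \approx 1283.7$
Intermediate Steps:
$a{\left(H,U \right)} = 2 H \left(1 + U\right)$
$Y = \frac{76}{35}$ ($Y = 3 + \frac{38 - 9}{-35 + 2 \cdot 2 \left(1 - 1\right)} = 3 + \frac{38 - 9}{-35 + 2 \cdot 2 \cdot 0} = 3 + \frac{29}{-35 + 0} = 3 + \frac{29}{-35} = 3 + 29 \left(- \frac{1}{35}\right) = 3 - \frac{29}{35} = \frac{76}{35} \approx 2.1714$)
$\left(-38 + Y\right)^{2} = \left(-38 + \frac{76}{35}\right)^{2} = \left(- \frac{1254}{35}\right)^{2} = \frac{1572516}{1225}$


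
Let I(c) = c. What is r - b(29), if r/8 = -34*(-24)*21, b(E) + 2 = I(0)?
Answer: 137090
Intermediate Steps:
b(E) = -2 (b(E) = -2 + 0 = -2)
r = 137088 (r = 8*(-34*(-24)*21) = 8*(816*21) = 8*17136 = 137088)
r - b(29) = 137088 - 1*(-2) = 137088 + 2 = 137090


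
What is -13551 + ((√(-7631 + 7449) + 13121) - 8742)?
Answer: -9172 + I*√182 ≈ -9172.0 + 13.491*I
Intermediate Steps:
-13551 + ((√(-7631 + 7449) + 13121) - 8742) = -13551 + ((√(-182) + 13121) - 8742) = -13551 + ((I*√182 + 13121) - 8742) = -13551 + ((13121 + I*√182) - 8742) = -13551 + (4379 + I*√182) = -9172 + I*√182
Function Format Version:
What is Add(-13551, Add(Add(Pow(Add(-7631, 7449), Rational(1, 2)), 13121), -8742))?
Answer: Add(-9172, Mul(I, Pow(182, Rational(1, 2)))) ≈ Add(-9172.0, Mul(13.491, I))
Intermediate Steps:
Add(-13551, Add(Add(Pow(Add(-7631, 7449), Rational(1, 2)), 13121), -8742)) = Add(-13551, Add(Add(Pow(-182, Rational(1, 2)), 13121), -8742)) = Add(-13551, Add(Add(Mul(I, Pow(182, Rational(1, 2))), 13121), -8742)) = Add(-13551, Add(Add(13121, Mul(I, Pow(182, Rational(1, 2)))), -8742)) = Add(-13551, Add(4379, Mul(I, Pow(182, Rational(1, 2))))) = Add(-9172, Mul(I, Pow(182, Rational(1, 2))))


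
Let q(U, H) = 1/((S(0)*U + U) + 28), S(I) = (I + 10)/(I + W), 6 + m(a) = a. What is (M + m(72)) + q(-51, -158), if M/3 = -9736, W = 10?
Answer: -2156509/74 ≈ -29142.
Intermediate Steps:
m(a) = -6 + a
S(I) = 1 (S(I) = (I + 10)/(I + 10) = (10 + I)/(10 + I) = 1)
M = -29208 (M = 3*(-9736) = -29208)
q(U, H) = 1/(28 + 2*U) (q(U, H) = 1/((1*U + U) + 28) = 1/((U + U) + 28) = 1/(2*U + 28) = 1/(28 + 2*U))
(M + m(72)) + q(-51, -158) = (-29208 + (-6 + 72)) + 1/(2*(14 - 51)) = (-29208 + 66) + (½)/(-37) = -29142 + (½)*(-1/37) = -29142 - 1/74 = -2156509/74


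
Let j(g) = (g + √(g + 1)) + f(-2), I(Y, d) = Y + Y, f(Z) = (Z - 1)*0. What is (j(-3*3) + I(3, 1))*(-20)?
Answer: 60 - 40*I*√2 ≈ 60.0 - 56.569*I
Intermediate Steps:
f(Z) = 0 (f(Z) = (-1 + Z)*0 = 0)
I(Y, d) = 2*Y
j(g) = g + √(1 + g) (j(g) = (g + √(g + 1)) + 0 = (g + √(1 + g)) + 0 = g + √(1 + g))
(j(-3*3) + I(3, 1))*(-20) = ((-3*3 + √(1 - 3*3)) + 2*3)*(-20) = ((-9 + √(1 - 9)) + 6)*(-20) = ((-9 + √(-8)) + 6)*(-20) = ((-9 + 2*I*√2) + 6)*(-20) = (-3 + 2*I*√2)*(-20) = 60 - 40*I*√2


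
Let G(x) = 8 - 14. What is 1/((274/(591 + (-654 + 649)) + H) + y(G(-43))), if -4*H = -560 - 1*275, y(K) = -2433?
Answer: -1172/2606273 ≈ -0.00044968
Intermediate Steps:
G(x) = -6
H = 835/4 (H = -(-560 - 1*275)/4 = -(-560 - 275)/4 = -1/4*(-835) = 835/4 ≈ 208.75)
1/((274/(591 + (-654 + 649)) + H) + y(G(-43))) = 1/((274/(591 + (-654 + 649)) + 835/4) - 2433) = 1/((274/(591 - 5) + 835/4) - 2433) = 1/((274/586 + 835/4) - 2433) = 1/((274*(1/586) + 835/4) - 2433) = 1/((137/293 + 835/4) - 2433) = 1/(245203/1172 - 2433) = 1/(-2606273/1172) = -1172/2606273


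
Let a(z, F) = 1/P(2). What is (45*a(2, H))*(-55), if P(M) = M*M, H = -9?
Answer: -2475/4 ≈ -618.75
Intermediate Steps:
P(M) = M²
a(z, F) = ¼ (a(z, F) = 1/(2²) = 1/4 = ¼)
(45*a(2, H))*(-55) = (45*(¼))*(-55) = (45/4)*(-55) = -2475/4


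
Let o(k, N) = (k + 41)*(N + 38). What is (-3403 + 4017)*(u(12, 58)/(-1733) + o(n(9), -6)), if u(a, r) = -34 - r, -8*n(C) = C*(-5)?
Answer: 1587636992/1733 ≈ 9.1612e+5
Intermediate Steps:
n(C) = 5*C/8 (n(C) = -C*(-5)/8 = -(-5)*C/8 = 5*C/8)
o(k, N) = (38 + N)*(41 + k) (o(k, N) = (41 + k)*(38 + N) = (38 + N)*(41 + k))
(-3403 + 4017)*(u(12, 58)/(-1733) + o(n(9), -6)) = (-3403 + 4017)*((-34 - 1*58)/(-1733) + (1558 + 38*((5/8)*9) + 41*(-6) - 15*9/4)) = 614*((-34 - 58)*(-1/1733) + (1558 + 38*(45/8) - 246 - 6*45/8)) = 614*(-92*(-1/1733) + (1558 + 855/4 - 246 - 135/4)) = 614*(92/1733 + 1492) = 614*(2585728/1733) = 1587636992/1733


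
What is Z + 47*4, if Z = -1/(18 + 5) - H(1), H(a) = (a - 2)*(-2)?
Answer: 4277/23 ≈ 185.96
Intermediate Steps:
H(a) = 4 - 2*a (H(a) = (-2 + a)*(-2) = 4 - 2*a)
Z = -47/23 (Z = -1/(18 + 5) - (4 - 2*1) = -1/23 - (4 - 2) = -1*1/23 - 1*2 = -1/23 - 2 = -47/23 ≈ -2.0435)
Z + 47*4 = -47/23 + 47*4 = -47/23 + 188 = 4277/23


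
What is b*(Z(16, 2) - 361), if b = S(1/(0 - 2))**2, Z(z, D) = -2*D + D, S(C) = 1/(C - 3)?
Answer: -1452/49 ≈ -29.633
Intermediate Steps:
S(C) = 1/(-3 + C)
Z(z, D) = -D
b = 4/49 (b = (1/(-3 + 1/(0 - 2)))**2 = (1/(-3 + 1/(-2)))**2 = (1/(-3 - 1/2))**2 = (1/(-7/2))**2 = (-2/7)**2 = 4/49 ≈ 0.081633)
b*(Z(16, 2) - 361) = 4*(-1*2 - 361)/49 = 4*(-2 - 361)/49 = (4/49)*(-363) = -1452/49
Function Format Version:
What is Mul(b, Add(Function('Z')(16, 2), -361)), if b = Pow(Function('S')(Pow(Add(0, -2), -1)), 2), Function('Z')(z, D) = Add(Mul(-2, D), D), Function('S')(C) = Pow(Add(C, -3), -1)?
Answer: Rational(-1452, 49) ≈ -29.633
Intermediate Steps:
Function('S')(C) = Pow(Add(-3, C), -1)
Function('Z')(z, D) = Mul(-1, D)
b = Rational(4, 49) (b = Pow(Pow(Add(-3, Pow(Add(0, -2), -1)), -1), 2) = Pow(Pow(Add(-3, Pow(-2, -1)), -1), 2) = Pow(Pow(Add(-3, Rational(-1, 2)), -1), 2) = Pow(Pow(Rational(-7, 2), -1), 2) = Pow(Rational(-2, 7), 2) = Rational(4, 49) ≈ 0.081633)
Mul(b, Add(Function('Z')(16, 2), -361)) = Mul(Rational(4, 49), Add(Mul(-1, 2), -361)) = Mul(Rational(4, 49), Add(-2, -361)) = Mul(Rational(4, 49), -363) = Rational(-1452, 49)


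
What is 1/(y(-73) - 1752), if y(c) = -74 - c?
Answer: -1/1753 ≈ -0.00057045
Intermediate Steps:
1/(y(-73) - 1752) = 1/((-74 - 1*(-73)) - 1752) = 1/((-74 + 73) - 1752) = 1/(-1 - 1752) = 1/(-1753) = -1/1753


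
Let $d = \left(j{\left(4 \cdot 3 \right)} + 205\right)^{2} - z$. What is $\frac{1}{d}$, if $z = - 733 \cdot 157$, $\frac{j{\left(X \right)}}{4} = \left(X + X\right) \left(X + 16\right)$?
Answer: $\frac{1}{8484530} \approx 1.1786 \cdot 10^{-7}$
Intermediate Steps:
$j{\left(X \right)} = 8 X \left(16 + X\right)$ ($j{\left(X \right)} = 4 \left(X + X\right) \left(X + 16\right) = 4 \cdot 2 X \left(16 + X\right) = 8 X \left(16 + X\right)$)
$z = -115081$ ($z = \left(-1\right) 115081 = -115081$)
$d = 8484530$ ($d = \left(8 \cdot 4 \cdot 3 \left(16 + 4 \cdot 3\right) + 205\right)^{2} - -115081 = \left(8 \cdot 12 \left(16 + 12\right) + 205\right)^{2} + 115081 = \left(8 \cdot 12 \cdot 28 + 205\right)^{2} + 115081 = \left(2688 + 205\right)^{2} + 115081 = 2893^{2} + 115081 = 8369449 + 115081 = 8484530$)
$\frac{1}{d} = \frac{1}{8484530}$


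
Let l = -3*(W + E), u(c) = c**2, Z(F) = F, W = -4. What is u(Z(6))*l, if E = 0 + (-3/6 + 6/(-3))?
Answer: 702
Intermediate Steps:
E = -5/2 (E = 0 + (-3*1/6 + 6*(-1/3)) = 0 + (-1/2 - 2) = 0 - 5/2 = -5/2 ≈ -2.5000)
l = 39/2 (l = -3*(-4 - 5/2) = -3*(-13/2) = 39/2 ≈ 19.500)
u(Z(6))*l = 6**2*(39/2) = 36*(39/2) = 702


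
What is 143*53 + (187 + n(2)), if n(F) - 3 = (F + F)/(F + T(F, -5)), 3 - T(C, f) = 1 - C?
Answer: 23309/3 ≈ 7769.7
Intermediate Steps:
T(C, f) = 2 + C (T(C, f) = 3 - (1 - C) = 3 + (-1 + C) = 2 + C)
n(F) = 3 + 2*F/(2 + 2*F) (n(F) = 3 + (F + F)/(F + (2 + F)) = 3 + (2*F)/(2 + 2*F) = 3 + 2*F/(2 + 2*F))
143*53 + (187 + n(2)) = 143*53 + (187 + (3 + 4*2)/(1 + 2)) = 7579 + (187 + (3 + 8)/3) = 7579 + (187 + (1/3)*11) = 7579 + (187 + 11/3) = 7579 + 572/3 = 23309/3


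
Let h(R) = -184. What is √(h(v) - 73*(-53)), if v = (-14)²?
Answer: √3685 ≈ 60.704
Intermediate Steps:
v = 196
√(h(v) - 73*(-53)) = √(-184 - 73*(-53)) = √(-184 + 3869) = √3685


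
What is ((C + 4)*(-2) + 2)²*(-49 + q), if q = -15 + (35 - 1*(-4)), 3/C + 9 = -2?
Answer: -90000/121 ≈ -743.80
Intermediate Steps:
C = -3/11 (C = 3/(-9 - 2) = 3/(-11) = 3*(-1/11) = -3/11 ≈ -0.27273)
q = 24 (q = -15 + (35 + 4) = -15 + 39 = 24)
((C + 4)*(-2) + 2)²*(-49 + q) = ((-3/11 + 4)*(-2) + 2)²*(-49 + 24) = ((41/11)*(-2) + 2)²*(-25) = (-82/11 + 2)²*(-25) = (-60/11)²*(-25) = (3600/121)*(-25) = -90000/121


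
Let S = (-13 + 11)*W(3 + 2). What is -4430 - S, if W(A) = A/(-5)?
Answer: -4432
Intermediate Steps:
W(A) = -A/5 (W(A) = A*(-⅕) = -A/5)
S = 2 (S = (-13 + 11)*(-(3 + 2)/5) = -(-2)*5/5 = -2*(-1) = 2)
-4430 - S = -4430 - 1*2 = -4430 - 2 = -4432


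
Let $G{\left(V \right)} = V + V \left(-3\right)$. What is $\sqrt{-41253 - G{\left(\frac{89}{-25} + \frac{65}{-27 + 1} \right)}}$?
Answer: $\frac{2 i \sqrt{257907}}{5} \approx 203.14 i$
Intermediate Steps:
$G{\left(V \right)} = - 2 V$ ($G{\left(V \right)} = V - 3 V = - 2 V$)
$\sqrt{-41253 - G{\left(\frac{89}{-25} + \frac{65}{-27 + 1} \right)}} = \sqrt{-41253 - - 2 \left(\frac{89}{-25} + \frac{65}{-27 + 1}\right)} = \sqrt{-41253 - - 2 \left(89 \left(- \frac{1}{25}\right) + \frac{65}{-26}\right)} = \sqrt{-41253 - - 2 \left(- \frac{89}{25} + 65 \left(- \frac{1}{26}\right)\right)} = \sqrt{-41253 - - 2 \left(- \frac{89}{25} - \frac{5}{2}\right)} = \sqrt{-41253 - \left(-2\right) \left(- \frac{303}{50}\right)} = \sqrt{-41253 - \frac{303}{25}} = \sqrt{- \frac{1031628}{25}} = \frac{2 i \sqrt{257907}}{5}$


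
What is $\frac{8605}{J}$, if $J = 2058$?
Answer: $\frac{8605}{2058} \approx 4.1812$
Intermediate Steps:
$\frac{8605}{J} = \frac{8605}{2058}$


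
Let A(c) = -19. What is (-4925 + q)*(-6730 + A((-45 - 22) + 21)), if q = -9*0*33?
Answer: 33238825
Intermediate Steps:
q = 0 (q = 0*33 = 0)
(-4925 + q)*(-6730 + A((-45 - 22) + 21)) = (-4925 + 0)*(-6730 - 19) = -4925*(-6749) = 33238825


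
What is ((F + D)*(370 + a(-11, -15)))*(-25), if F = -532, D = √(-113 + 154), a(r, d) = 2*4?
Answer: 5027400 - 9450*√41 ≈ 4.9669e+6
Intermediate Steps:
a(r, d) = 8
D = √41 ≈ 6.4031
((F + D)*(370 + a(-11, -15)))*(-25) = ((-532 + √41)*(370 + 8))*(-25) = ((-532 + √41)*378)*(-25) = (-201096 + 378*√41)*(-25) = 5027400 - 9450*√41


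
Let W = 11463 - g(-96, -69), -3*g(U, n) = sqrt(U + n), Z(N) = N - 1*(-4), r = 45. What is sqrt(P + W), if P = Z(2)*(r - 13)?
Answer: sqrt(104895 + 3*I*sqrt(165))/3 ≈ 107.96 + 0.019831*I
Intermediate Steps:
Z(N) = 4 + N (Z(N) = N + 4 = 4 + N)
g(U, n) = -sqrt(U + n)/3
P = 192 (P = (4 + 2)*(45 - 13) = 6*32 = 192)
W = 11463 + I*sqrt(165)/3 (W = 11463 - (-1)*sqrt(-96 - 69)/3 = 11463 - (-1)*sqrt(-165)/3 = 11463 - (-1)*I*sqrt(165)/3 = 11463 + I*sqrt(165)/3 ≈ 11463.0 + 4.2817*I)
sqrt(P + W) = sqrt(192 + (11463 + I*sqrt(165)/3)) = sqrt(11655 + I*sqrt(165)/3)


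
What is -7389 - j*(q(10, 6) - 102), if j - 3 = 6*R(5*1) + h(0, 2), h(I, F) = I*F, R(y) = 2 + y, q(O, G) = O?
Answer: -3249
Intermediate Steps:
h(I, F) = F*I
j = 45 (j = 3 + (6*(2 + 5*1) + 2*0) = 3 + (6*(2 + 5) + 0) = 3 + (6*7 + 0) = 3 + (42 + 0) = 3 + 42 = 45)
-7389 - j*(q(10, 6) - 102) = -7389 - 45*(10 - 102) = -7389 - 45*(-92) = -7389 - 1*(-4140) = -7389 + 4140 = -3249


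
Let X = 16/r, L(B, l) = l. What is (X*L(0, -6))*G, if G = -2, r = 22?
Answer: 96/11 ≈ 8.7273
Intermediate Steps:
X = 8/11 (X = 16/22 = 16*(1/22) = 8/11 ≈ 0.72727)
(X*L(0, -6))*G = ((8/11)*(-6))*(-2) = -48/11*(-2) = 96/11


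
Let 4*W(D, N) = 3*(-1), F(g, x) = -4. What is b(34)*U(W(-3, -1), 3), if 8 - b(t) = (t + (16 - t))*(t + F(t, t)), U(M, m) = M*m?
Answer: 1062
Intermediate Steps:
W(D, N) = -¾ (W(D, N) = (3*(-1))/4 = (¼)*(-3) = -¾)
b(t) = 72 - 16*t (b(t) = 8 - (t + (16 - t))*(t - 4) = 8 - 16*(-4 + t) = 8 - (-64 + 16*t) = 8 + (64 - 16*t) = 72 - 16*t)
b(34)*U(W(-3, -1), 3) = (72 - 16*34)*(-¾*3) = (72 - 544)*(-9/4) = -472*(-9/4) = 1062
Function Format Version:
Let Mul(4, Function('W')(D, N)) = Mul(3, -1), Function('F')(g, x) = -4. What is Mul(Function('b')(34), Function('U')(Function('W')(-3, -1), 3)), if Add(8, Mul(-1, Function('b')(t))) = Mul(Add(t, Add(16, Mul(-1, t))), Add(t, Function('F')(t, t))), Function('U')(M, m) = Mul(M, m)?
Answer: 1062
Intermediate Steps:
Function('W')(D, N) = Rational(-3, 4) (Function('W')(D, N) = Mul(Rational(1, 4), Mul(3, -1)) = Mul(Rational(1, 4), -3) = Rational(-3, 4))
Function('b')(t) = Add(72, Mul(-16, t)) (Function('b')(t) = Add(8, Mul(-1, Mul(Add(t, Add(16, Mul(-1, t))), Add(t, -4)))) = Add(8, Mul(-1, Mul(16, Add(-4, t)))) = Add(8, Mul(-1, Add(-64, Mul(16, t)))) = Add(8, Add(64, Mul(-16, t))) = Add(72, Mul(-16, t)))
Mul(Function('b')(34), Function('U')(Function('W')(-3, -1), 3)) = Mul(Add(72, Mul(-16, 34)), Mul(Rational(-3, 4), 3)) = Mul(Add(72, -544), Rational(-9, 4)) = Mul(-472, Rational(-9, 4)) = 1062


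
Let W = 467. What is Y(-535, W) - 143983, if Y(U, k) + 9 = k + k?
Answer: -143058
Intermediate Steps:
Y(U, k) = -9 + 2*k (Y(U, k) = -9 + (k + k) = -9 + 2*k)
Y(-535, W) - 143983 = (-9 + 2*467) - 143983 = (-9 + 934) - 143983 = 925 - 143983 = -143058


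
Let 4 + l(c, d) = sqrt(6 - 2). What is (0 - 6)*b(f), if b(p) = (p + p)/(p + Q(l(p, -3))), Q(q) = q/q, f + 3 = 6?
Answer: -9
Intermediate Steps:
f = 3 (f = -3 + 6 = 3)
l(c, d) = -2 (l(c, d) = -4 + sqrt(6 - 2) = -4 + sqrt(4) = -4 + 2 = -2)
Q(q) = 1
b(p) = 2*p/(1 + p) (b(p) = (p + p)/(p + 1) = (2*p)/(1 + p) = 2*p/(1 + p))
(0 - 6)*b(f) = (0 - 6)*(2*3/(1 + 3)) = -12*3/4 = -6*3/2 = -9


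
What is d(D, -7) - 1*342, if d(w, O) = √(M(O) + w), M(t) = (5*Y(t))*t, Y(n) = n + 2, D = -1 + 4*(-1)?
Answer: -342 + √170 ≈ -328.96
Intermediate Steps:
D = -5 (D = -1 - 4 = -5)
Y(n) = 2 + n
M(t) = t*(10 + 5*t) (M(t) = (5*(2 + t))*t = (10 + 5*t)*t = t*(10 + 5*t))
d(w, O) = √(w + 5*O*(2 + O)) (d(w, O) = √(5*O*(2 + O) + w) = √(w + 5*O*(2 + O)))
d(D, -7) - 1*342 = √(-5 + 5*(-7)*(2 - 7)) - 1*342 = √(-5 + 5*(-7)*(-5)) - 342 = √(-5 + 175) - 342 = √170 - 342 = -342 + √170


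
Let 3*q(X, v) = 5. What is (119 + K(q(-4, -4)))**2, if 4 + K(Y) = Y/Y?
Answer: 13456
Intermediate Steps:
q(X, v) = 5/3 (q(X, v) = (1/3)*5 = 5/3)
K(Y) = -3 (K(Y) = -4 + Y/Y = -4 + 1 = -3)
(119 + K(q(-4, -4)))**2 = (119 - 3)**2 = 116**2 = 13456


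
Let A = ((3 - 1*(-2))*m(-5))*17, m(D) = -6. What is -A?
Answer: 510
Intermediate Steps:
A = -510 (A = ((3 - 1*(-2))*(-6))*17 = ((3 + 2)*(-6))*17 = (5*(-6))*17 = -30*17 = -510)
-A = -1*(-510) = 510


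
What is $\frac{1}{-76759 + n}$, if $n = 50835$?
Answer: $- \frac{1}{25924} \approx -3.8574 \cdot 10^{-5}$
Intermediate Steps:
$\frac{1}{-76759 + n} = \frac{1}{-76759 + 50835} = \frac{1}{-25924} = - \frac{1}{25924}$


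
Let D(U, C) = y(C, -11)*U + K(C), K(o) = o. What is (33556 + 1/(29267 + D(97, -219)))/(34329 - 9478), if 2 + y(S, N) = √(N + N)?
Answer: 13972052562719/10347463281607 - 97*I*√22/20694926563214 ≈ 1.3503 - 2.1985e-11*I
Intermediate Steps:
y(S, N) = -2 + √2*√N (y(S, N) = -2 + √(N + N) = -2 + √(2*N) = -2 + √2*√N)
D(U, C) = C + U*(-2 + I*√22) (D(U, C) = (-2 + √2*√(-11))*U + C = (-2 + √2*(I*√11))*U + C = (-2 + I*√22)*U + C = U*(-2 + I*√22) + C = C + U*(-2 + I*√22))
(33556 + 1/(29267 + D(97, -219)))/(34329 - 9478) = (33556 + 1/(29267 + (-219 - 1*97*(2 - I*√22))))/(34329 - 9478) = (33556 + 1/(29267 + (-219 + (-194 + 97*I*√22))))/24851 = (33556 + 1/(29267 + (-413 + 97*I*√22)))*(1/24851) = (33556 + 1/(28854 + 97*I*√22))*(1/24851) = 33556/24851 + 1/(24851*(28854 + 97*I*√22))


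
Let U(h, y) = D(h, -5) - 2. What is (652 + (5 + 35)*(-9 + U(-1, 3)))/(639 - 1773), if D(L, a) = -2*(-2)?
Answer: -62/189 ≈ -0.32804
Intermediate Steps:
D(L, a) = 4
U(h, y) = 2 (U(h, y) = 4 - 2 = 2)
(652 + (5 + 35)*(-9 + U(-1, 3)))/(639 - 1773) = (652 + (5 + 35)*(-9 + 2))/(639 - 1773) = (652 + 40*(-7))/(-1134) = (652 - 280)*(-1/1134) = 372*(-1/1134) = -62/189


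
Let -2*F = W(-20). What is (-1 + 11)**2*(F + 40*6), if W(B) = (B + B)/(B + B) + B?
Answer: 24950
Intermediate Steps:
W(B) = 1 + B (W(B) = (2*B)/((2*B)) + B = (1/(2*B))*(2*B) + B = 1 + B)
F = 19/2 (F = -(1 - 20)/2 = -1/2*(-19) = 19/2 ≈ 9.5000)
(-1 + 11)**2*(F + 40*6) = (-1 + 11)**2*(19/2 + 40*6) = 10**2*(19/2 + 240) = 100*(499/2) = 24950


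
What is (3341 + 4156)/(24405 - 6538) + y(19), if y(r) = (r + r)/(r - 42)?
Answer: -29795/24173 ≈ -1.2326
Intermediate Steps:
y(r) = 2*r/(-42 + r) (y(r) = (2*r)/(-42 + r) = 2*r/(-42 + r))
(3341 + 4156)/(24405 - 6538) + y(19) = (3341 + 4156)/(24405 - 6538) + 2*19/(-42 + 19) = 7497/17867 + 2*19/(-23) = 7497*(1/17867) + 2*19*(-1/23) = 441/1051 - 38/23 = -29795/24173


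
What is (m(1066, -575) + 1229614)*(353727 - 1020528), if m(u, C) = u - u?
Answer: -819907844814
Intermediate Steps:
m(u, C) = 0
(m(1066, -575) + 1229614)*(353727 - 1020528) = (0 + 1229614)*(353727 - 1020528) = 1229614*(-666801) = -819907844814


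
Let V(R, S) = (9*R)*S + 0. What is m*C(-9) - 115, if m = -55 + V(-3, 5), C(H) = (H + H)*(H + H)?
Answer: -61675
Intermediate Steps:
V(R, S) = 9*R*S (V(R, S) = 9*R*S + 0 = 9*R*S)
C(H) = 4*H² (C(H) = (2*H)*(2*H) = 4*H²)
m = -190 (m = -55 + 9*(-3)*5 = -55 - 135 = -190)
m*C(-9) - 115 = -760*(-9)² - 115 = -760*81 - 115 = -190*324 - 115 = -61560 - 115 = -61675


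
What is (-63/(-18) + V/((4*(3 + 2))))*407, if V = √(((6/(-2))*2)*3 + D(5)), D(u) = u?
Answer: 2849/2 + 407*I*√13/20 ≈ 1424.5 + 73.373*I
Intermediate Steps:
V = I*√13 (V = √(((6/(-2))*2)*3 + 5) = √(((6*(-½))*2)*3 + 5) = √(-3*2*3 + 5) = √(-6*3 + 5) = √(-18 + 5) = √(-13) = I*√13 ≈ 3.6056*I)
(-63/(-18) + V/((4*(3 + 2))))*407 = (-63/(-18) + (I*√13)/((4*(3 + 2))))*407 = (-63*(-1/18) + (I*√13)/((4*5)))*407 = (7/2 + (I*√13)/20)*407 = (7/2 + (I*√13)*(1/20))*407 = (7/2 + I*√13/20)*407 = 2849/2 + 407*I*√13/20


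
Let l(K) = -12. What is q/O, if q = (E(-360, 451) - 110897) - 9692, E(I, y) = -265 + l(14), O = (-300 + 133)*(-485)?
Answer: -120866/80995 ≈ -1.4923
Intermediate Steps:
O = 80995 (O = -167*(-485) = 80995)
E(I, y) = -277 (E(I, y) = -265 - 12 = -277)
q = -120866 (q = (-277 - 110897) - 9692 = -111174 - 9692 = -120866)
q/O = -120866/80995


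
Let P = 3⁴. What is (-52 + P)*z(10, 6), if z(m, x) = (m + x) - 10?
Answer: 174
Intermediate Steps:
z(m, x) = -10 + m + x
P = 81
(-52 + P)*z(10, 6) = (-52 + 81)*(-10 + 10 + 6) = 29*6 = 174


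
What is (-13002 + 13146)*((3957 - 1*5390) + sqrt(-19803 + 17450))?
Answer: -206352 + 144*I*sqrt(2353) ≈ -2.0635e+5 + 6985.1*I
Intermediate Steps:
(-13002 + 13146)*((3957 - 1*5390) + sqrt(-19803 + 17450)) = 144*((3957 - 5390) + sqrt(-2353)) = 144*(-1433 + I*sqrt(2353)) = -206352 + 144*I*sqrt(2353)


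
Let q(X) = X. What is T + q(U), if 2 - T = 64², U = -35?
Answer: -4129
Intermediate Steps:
T = -4094 (T = 2 - 1*64² = 2 - 1*4096 = 2 - 4096 = -4094)
T + q(U) = -4094 - 35 = -4129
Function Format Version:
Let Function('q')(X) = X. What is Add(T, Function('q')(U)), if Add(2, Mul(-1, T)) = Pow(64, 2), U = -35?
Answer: -4129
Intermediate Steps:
T = -4094 (T = Add(2, Mul(-1, Pow(64, 2))) = Add(2, Mul(-1, 4096)) = Add(2, -4096) = -4094)
Add(T, Function('q')(U)) = Add(-4094, -35) = -4129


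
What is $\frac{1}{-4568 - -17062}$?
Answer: $\frac{1}{12494} \approx 8.0038 \cdot 10^{-5}$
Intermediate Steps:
$\frac{1}{-4568 - -17062} = \frac{1}{-4568 + \left(-6757 + 23819\right)} = \frac{1}{-4568 + 17062} = \frac{1}{12494}$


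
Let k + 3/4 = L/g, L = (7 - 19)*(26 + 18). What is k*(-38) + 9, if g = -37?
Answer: -37353/74 ≈ -504.77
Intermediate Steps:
L = -528 (L = -12*44 = -528)
k = 2001/148 (k = -3/4 - 528/(-37) = -3/4 - 528*(-1/37) = -3/4 + 528/37 = 2001/148 ≈ 13.520)
k*(-38) + 9 = (2001/148)*(-38) + 9 = -38019/74 + 9 = -37353/74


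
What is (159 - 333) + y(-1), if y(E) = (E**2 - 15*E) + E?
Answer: -159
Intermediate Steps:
y(E) = E**2 - 14*E
(159 - 333) + y(-1) = (159 - 333) - (-14 - 1) = -174 - 1*(-15) = -174 + 15 = -159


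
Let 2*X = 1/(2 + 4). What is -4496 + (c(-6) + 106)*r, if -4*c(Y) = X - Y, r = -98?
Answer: -353639/24 ≈ -14735.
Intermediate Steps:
X = 1/12 (X = 1/(2*(2 + 4)) = (½)/6 = (½)*(⅙) = 1/12 ≈ 0.083333)
c(Y) = -1/48 + Y/4 (c(Y) = -(1/12 - Y)/4 = -1/48 + Y/4)
-4496 + (c(-6) + 106)*r = -4496 + ((-1/48 + (¼)*(-6)) + 106)*(-98) = -4496 + ((-1/48 - 3/2) + 106)*(-98) = -4496 + (-73/48 + 106)*(-98) = -4496 + (5015/48)*(-98) = -4496 - 245735/24 = -353639/24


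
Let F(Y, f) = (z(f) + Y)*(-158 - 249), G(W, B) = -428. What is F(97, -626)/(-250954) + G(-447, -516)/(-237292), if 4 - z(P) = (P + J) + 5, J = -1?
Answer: 144490061/123035902 ≈ 1.1744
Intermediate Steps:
z(P) = -P (z(P) = 4 - ((P - 1) + 5) = 4 - ((-1 + P) + 5) = 4 - (4 + P) = 4 + (-4 - P) = -P)
F(Y, f) = -407*Y + 407*f (F(Y, f) = (-f + Y)*(-158 - 249) = (Y - f)*(-407) = -407*Y + 407*f)
F(97, -626)/(-250954) + G(-447, -516)/(-237292) = (-407*97 + 407*(-626))/(-250954) - 428/(-237292) = (-39479 - 254782)*(-1/250954) - 428*(-1/237292) = -294261*(-1/250954) + 107/59323 = 26751/22814 + 107/59323 = 144490061/123035902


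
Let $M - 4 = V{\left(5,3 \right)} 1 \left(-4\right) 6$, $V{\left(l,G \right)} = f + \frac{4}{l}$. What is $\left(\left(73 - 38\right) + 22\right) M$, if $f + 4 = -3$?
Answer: $\frac{43548}{5} \approx 8709.6$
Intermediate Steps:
$f = -7$ ($f = -4 - 3 = -7$)
$V{\left(l,G \right)} = -7 + \frac{4}{l}$
$M = \frac{764}{5}$ ($M = 4 + \left(-7 + \frac{4}{5}\right) 1 \left(-4\right) 6 = 4 + \left(-7 + 4 \cdot \frac{1}{5}\right) \left(\left(-4\right) 6\right) = 4 + \left(-7 + \frac{4}{5}\right) \left(-24\right) = 4 - - \frac{744}{5} = 4 + \frac{744}{5} = \frac{764}{5} \approx 152.8$)
$\left(\left(73 - 38\right) + 22\right) M = \left(\left(73 - 38\right) + 22\right) \frac{764}{5} = \left(35 + 22\right) \frac{764}{5} = 57 \cdot \frac{764}{5} = \frac{43548}{5}$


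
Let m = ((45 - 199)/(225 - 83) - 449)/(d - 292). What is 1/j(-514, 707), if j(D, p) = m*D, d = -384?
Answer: -11999/4106346 ≈ -0.0029221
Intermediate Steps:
m = 7989/11999 (m = ((45 - 199)/(225 - 83) - 449)/(-384 - 292) = (-154/142 - 449)/(-676) = (-154*1/142 - 449)*(-1/676) = (-77/71 - 449)*(-1/676) = -31956/71*(-1/676) = 7989/11999 ≈ 0.66581)
j(D, p) = 7989*D/11999
1/j(-514, 707) = 1/((7989/11999)*(-514)) = 1/(-4106346/11999) = -11999/4106346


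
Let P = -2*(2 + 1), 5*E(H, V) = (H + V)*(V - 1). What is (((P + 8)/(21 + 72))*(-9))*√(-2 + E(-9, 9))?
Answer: -6*I*√2/31 ≈ -0.27372*I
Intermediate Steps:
E(H, V) = (-1 + V)*(H + V)/5 (E(H, V) = ((H + V)*(V - 1))/5 = ((H + V)*(-1 + V))/5 = ((-1 + V)*(H + V))/5 = (-1 + V)*(H + V)/5)
P = -6 (P = -2*3 = -6)
(((P + 8)/(21 + 72))*(-9))*√(-2 + E(-9, 9)) = (((-6 + 8)/(21 + 72))*(-9))*√(-2 + (-⅕*(-9) - ⅕*9 + (⅕)*9² + (⅕)*(-9)*9)) = ((2/93)*(-9))*√(-2 + (9/5 - 9/5 + (⅕)*81 - 81/5)) = ((2*(1/93))*(-9))*√(-2 + (9/5 - 9/5 + 81/5 - 81/5)) = ((2/93)*(-9))*√(-2 + 0) = -6*I*√2/31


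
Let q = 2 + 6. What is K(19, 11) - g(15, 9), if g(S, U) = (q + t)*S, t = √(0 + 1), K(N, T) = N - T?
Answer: -127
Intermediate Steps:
q = 8
t = 1 (t = √1 = 1)
g(S, U) = 9*S (g(S, U) = (8 + 1)*S = 9*S)
K(19, 11) - g(15, 9) = (19 - 1*11) - 9*15 = (19 - 11) - 1*135 = 8 - 135 = -127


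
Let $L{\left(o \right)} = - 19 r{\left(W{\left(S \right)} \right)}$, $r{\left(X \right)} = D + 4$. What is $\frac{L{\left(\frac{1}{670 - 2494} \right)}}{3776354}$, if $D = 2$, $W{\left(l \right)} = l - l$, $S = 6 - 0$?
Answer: $- \frac{57}{1888177} \approx -3.0188 \cdot 10^{-5}$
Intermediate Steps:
$S = 6$ ($S = 6 + 0 = 6$)
$W{\left(l \right)} = 0$
$r{\left(X \right)} = 6$ ($r{\left(X \right)} = 2 + 4 = 6$)
$L{\left(o \right)} = -114$ ($L{\left(o \right)} = \left(-19\right) 6 = -114$)
$\frac{L{\left(\frac{1}{670 - 2494} \right)}}{3776354} = - \frac{114}{3776354} = \left(-114\right) \frac{1}{3776354} = - \frac{57}{1888177}$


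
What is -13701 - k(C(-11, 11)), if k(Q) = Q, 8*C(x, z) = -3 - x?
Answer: -13702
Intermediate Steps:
C(x, z) = -3/8 - x/8 (C(x, z) = (-3 - x)/8 = -3/8 - x/8)
-13701 - k(C(-11, 11)) = -13701 - (-3/8 - ⅛*(-11)) = -13701 - (-3/8 + 11/8) = -13701 - 1*1 = -13701 - 1 = -13702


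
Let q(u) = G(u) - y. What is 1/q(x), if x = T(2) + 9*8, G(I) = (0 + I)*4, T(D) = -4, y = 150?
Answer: 1/122 ≈ 0.0081967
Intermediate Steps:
G(I) = 4*I (G(I) = I*4 = 4*I)
x = 68 (x = -4 + 9*8 = -4 + 72 = 68)
q(u) = -150 + 4*u (q(u) = 4*u - 1*150 = 4*u - 150 = -150 + 4*u)
1/q(x) = 1/(-150 + 4*68) = 1/(-150 + 272) = 1/122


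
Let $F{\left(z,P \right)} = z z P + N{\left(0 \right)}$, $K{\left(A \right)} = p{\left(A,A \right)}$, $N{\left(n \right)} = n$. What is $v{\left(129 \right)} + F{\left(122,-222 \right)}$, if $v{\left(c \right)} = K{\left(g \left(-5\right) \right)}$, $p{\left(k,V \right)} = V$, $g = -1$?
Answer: $-3304243$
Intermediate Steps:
$K{\left(A \right)} = A$
$v{\left(c \right)} = 5$ ($v{\left(c \right)} = \left(-1\right) \left(-5\right) = 5$)
$F{\left(z,P \right)} = P z^{2}$ ($F{\left(z,P \right)} = z z P + 0 = z^{2} P + 0 = P z^{2} + 0 = P z^{2}$)
$v{\left(129 \right)} + F{\left(122,-222 \right)} = 5 - 222 \cdot 122^{2} = 5 - 3304248 = -3304243$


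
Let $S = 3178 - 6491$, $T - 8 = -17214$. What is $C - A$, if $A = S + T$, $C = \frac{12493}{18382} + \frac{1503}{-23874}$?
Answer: $\frac{57724821213}{2813153} \approx 20520.0$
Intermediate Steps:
$T = -17206$ ($T = 8 - 17214 = -17206$)
$S = -3313$ ($S = 3178 - 6491 = -3313$)
$C = \frac{1734806}{2813153}$ ($C = 12493 \cdot \frac{1}{18382} + 1503 \left(- \frac{1}{23874}\right) = \frac{961}{1414} - \frac{501}{7958} = \frac{1734806}{2813153} \approx 0.61668$)
$A = -20519$ ($A = -3313 - 17206 = -20519$)
$C - A = \frac{1734806}{2813153} - -20519 = \frac{1734806}{2813153} + 20519 = \frac{57724821213}{2813153}$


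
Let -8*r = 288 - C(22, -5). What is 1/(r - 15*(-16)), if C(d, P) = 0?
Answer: 1/204 ≈ 0.0049020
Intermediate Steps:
r = -36 (r = -(288 - 1*0)/8 = -(288 + 0)/8 = -⅛*288 = -36)
1/(r - 15*(-16)) = 1/(-36 - 15*(-16)) = 1/(-36 + 240) = 1/204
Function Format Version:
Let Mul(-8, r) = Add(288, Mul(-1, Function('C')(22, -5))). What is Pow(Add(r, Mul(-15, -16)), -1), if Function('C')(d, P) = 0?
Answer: Rational(1, 204) ≈ 0.0049020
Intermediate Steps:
r = -36 (r = Mul(Rational(-1, 8), Add(288, Mul(-1, 0))) = Mul(Rational(-1, 8), Add(288, 0)) = Mul(Rational(-1, 8), 288) = -36)
Pow(Add(r, Mul(-15, -16)), -1) = Pow(Add(-36, Mul(-15, -16)), -1) = Pow(Add(-36, 240), -1) = Pow(204, -1) = Rational(1, 204)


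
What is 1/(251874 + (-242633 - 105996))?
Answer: -1/96755 ≈ -1.0335e-5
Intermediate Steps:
1/(251874 + (-242633 - 105996)) = 1/(251874 - 348629) = 1/(-96755) = -1/96755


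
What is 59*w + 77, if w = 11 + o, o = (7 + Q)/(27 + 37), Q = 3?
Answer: 23527/32 ≈ 735.22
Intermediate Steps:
o = 5/32 (o = (7 + 3)/(27 + 37) = 10/64 = 10*(1/64) = 5/32 ≈ 0.15625)
w = 357/32 (w = 11 + 5/32 = 357/32 ≈ 11.156)
59*w + 77 = 59*(357/32) + 77 = 21063/32 + 77 = 23527/32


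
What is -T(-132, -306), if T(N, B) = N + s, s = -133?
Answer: 265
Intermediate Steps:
T(N, B) = -133 + N (T(N, B) = N - 133 = -133 + N)
-T(-132, -306) = -(-133 - 132) = -1*(-265) = 265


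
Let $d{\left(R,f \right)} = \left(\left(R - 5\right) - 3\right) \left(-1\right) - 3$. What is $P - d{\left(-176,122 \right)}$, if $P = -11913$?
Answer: $-12094$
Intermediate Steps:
$d{\left(R,f \right)} = 5 - R$ ($d{\left(R,f \right)} = \left(\left(-5 + R\right) - 3\right) \left(-1\right) - 3 = \left(-8 + R\right) \left(-1\right) - 3 = \left(8 - R\right) - 3 = 5 - R$)
$P - d{\left(-176,122 \right)} = -11913 - \left(5 - -176\right) = -11913 - \left(5 + 176\right) = -11913 - 181 = -12094$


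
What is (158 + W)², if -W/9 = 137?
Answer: 1155625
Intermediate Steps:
W = -1233 (W = -9*137 = -1233)
(158 + W)² = (158 - 1233)² = (-1075)² = 1155625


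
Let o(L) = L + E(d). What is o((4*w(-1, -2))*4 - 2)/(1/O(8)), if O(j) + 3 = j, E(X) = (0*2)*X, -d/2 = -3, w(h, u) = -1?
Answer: -90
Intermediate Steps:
d = 6 (d = -2*(-3) = 6)
E(X) = 0 (E(X) = 0*X = 0)
O(j) = -3 + j
o(L) = L (o(L) = L + 0 = L)
o((4*w(-1, -2))*4 - 2)/(1/O(8)) = ((4*(-1))*4 - 2)/(1/(-3 + 8)) = (-4*4 - 2)/(1/5) = (-16 - 2)/(⅕) = -18*5 = -90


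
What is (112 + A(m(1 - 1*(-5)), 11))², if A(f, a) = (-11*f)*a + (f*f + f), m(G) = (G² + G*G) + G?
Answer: 10010896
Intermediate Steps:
m(G) = G + 2*G² (m(G) = (G² + G²) + G = 2*G² + G = G + 2*G²)
A(f, a) = f + f² - 11*a*f (A(f, a) = -11*a*f + (f² + f) = -11*a*f + (f + f²) = f + f² - 11*a*f)
(112 + A(m(1 - 1*(-5)), 11))² = (112 + ((1 - 1*(-5))*(1 + 2*(1 - 1*(-5))))*(1 + (1 - 1*(-5))*(1 + 2*(1 - 1*(-5))) - 11*11))² = (112 + ((1 + 5)*(1 + 2*(1 + 5)))*(1 + (1 + 5)*(1 + 2*(1 + 5)) - 121))² = (112 + (6*(1 + 2*6))*(1 + 6*(1 + 2*6) - 121))² = (112 + (6*(1 + 12))*(1 + 6*(1 + 12) - 121))² = (112 + (6*13)*(1 + 6*13 - 121))² = (112 + 78*(1 + 78 - 121))² = (112 + 78*(-42))² = (112 - 3276)² = (-3164)² = 10010896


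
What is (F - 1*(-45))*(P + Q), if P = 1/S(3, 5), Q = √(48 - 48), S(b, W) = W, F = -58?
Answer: -13/5 ≈ -2.6000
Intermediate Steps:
Q = 0 (Q = √0 = 0)
P = ⅕ (P = 1/5 = ⅕ ≈ 0.20000)
(F - 1*(-45))*(P + Q) = (-58 - 1*(-45))*(⅕ + 0) = (-58 + 45)*(⅕) = -13*⅕ = -13/5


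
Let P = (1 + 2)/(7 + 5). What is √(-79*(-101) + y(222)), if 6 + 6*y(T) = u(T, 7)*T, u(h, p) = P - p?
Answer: √30913/2 ≈ 87.911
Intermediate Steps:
P = ¼ (P = 3/12 = 3*(1/12) = ¼ ≈ 0.25000)
u(h, p) = ¼ - p
y(T) = -1 - 9*T/8 (y(T) = -1 + ((¼ - 1*7)*T)/6 = -1 + ((¼ - 7)*T)/6 = -1 + (-27*T/4)/6 = -1 - 9*T/8)
√(-79*(-101) + y(222)) = √(-79*(-101) + (-1 - 9/8*222)) = √(7979 + (-1 - 999/4)) = √(7979 - 1003/4) = √(30913/4) = √30913/2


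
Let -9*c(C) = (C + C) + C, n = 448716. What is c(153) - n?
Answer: -448767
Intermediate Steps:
c(C) = -C/3 (c(C) = -((C + C) + C)/9 = -(2*C + C)/9 = -C/3)
c(153) - n = -1/3*153 - 1*448716 = -51 - 448716 = -448767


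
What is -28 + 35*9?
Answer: 287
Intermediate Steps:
-28 + 35*9 = -28 + 315 = 287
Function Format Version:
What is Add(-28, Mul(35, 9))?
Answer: 287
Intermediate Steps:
Add(-28, Mul(35, 9)) = Add(-28, 315) = 287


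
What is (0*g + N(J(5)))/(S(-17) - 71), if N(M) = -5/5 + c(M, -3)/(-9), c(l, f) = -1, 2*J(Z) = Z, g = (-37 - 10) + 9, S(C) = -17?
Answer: 1/99 ≈ 0.010101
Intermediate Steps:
g = -38 (g = -47 + 9 = -38)
J(Z) = Z/2
N(M) = -8/9 (N(M) = -5/5 - 1/(-9) = -5*⅕ - 1*(-⅑) = -1 + ⅑ = -8/9)
(0*g + N(J(5)))/(S(-17) - 71) = (0*(-38) - 8/9)/(-17 - 71) = (0 - 8/9)/(-88) = -8/9*(-1/88) = 1/99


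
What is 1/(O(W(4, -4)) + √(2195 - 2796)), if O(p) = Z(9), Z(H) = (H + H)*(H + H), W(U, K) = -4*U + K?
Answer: 324/105577 - I*√601/105577 ≈ 0.0030688 - 0.0002322*I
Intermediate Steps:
W(U, K) = K - 4*U
Z(H) = 4*H² (Z(H) = (2*H)*(2*H) = 4*H²)
O(p) = 324 (O(p) = 4*9² = 4*81 = 324)
1/(O(W(4, -4)) + √(2195 - 2796)) = 1/(324 + √(2195 - 2796)) = 1/(324 + √(-601)) = 1/(324 + I*√601)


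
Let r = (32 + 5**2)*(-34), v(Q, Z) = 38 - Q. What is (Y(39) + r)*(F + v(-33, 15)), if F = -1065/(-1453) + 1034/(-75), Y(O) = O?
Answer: -3997203834/36325 ≈ -1.1004e+5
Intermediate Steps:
F = -1422527/108975 (F = -1065*(-1/1453) + 1034*(-1/75) = 1065/1453 - 1034/75 = -1422527/108975 ≈ -13.054)
r = -1938 (r = (32 + 25)*(-34) = 57*(-34) = -1938)
(Y(39) + r)*(F + v(-33, 15)) = (39 - 1938)*(-1422527/108975 + (38 - 1*(-33))) = -1899*(-1422527/108975 + (38 + 33)) = -1899*(-1422527/108975 + 71) = -1899*6314698/108975 = -3997203834/36325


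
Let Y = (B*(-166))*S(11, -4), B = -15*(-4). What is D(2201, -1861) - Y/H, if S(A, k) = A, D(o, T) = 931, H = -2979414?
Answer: 462287479/496569 ≈ 930.96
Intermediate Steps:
B = 60
Y = -109560 (Y = (60*(-166))*11 = -9960*11 = -109560)
D(2201, -1861) - Y/H = 931 - (-109560)/(-2979414) = 931 - (-109560)*(-1)/2979414 = 931 - 1*18260/496569 = 931 - 18260/496569 = 462287479/496569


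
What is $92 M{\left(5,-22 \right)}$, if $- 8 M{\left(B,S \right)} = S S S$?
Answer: $122452$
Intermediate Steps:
$M{\left(B,S \right)} = - \frac{S^{3}}{8}$ ($M{\left(B,S \right)} = - \frac{S S S}{8} = - \frac{S^{2} S}{8} = - \frac{S^{3}}{8}$)
$92 M{\left(5,-22 \right)} = 92 \left(- \frac{\left(-22\right)^{3}}{8}\right) = 92 \left(\left(- \frac{1}{8}\right) \left(-10648\right)\right) = 92 \cdot 1331 = 122452$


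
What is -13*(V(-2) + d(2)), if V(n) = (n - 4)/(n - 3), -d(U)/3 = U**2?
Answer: 702/5 ≈ 140.40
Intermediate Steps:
d(U) = -3*U**2
V(n) = (-4 + n)/(-3 + n)
-13*(V(-2) + d(2)) = -13*((-4 - 2)/(-3 - 2) - 3*2**2) = -13*(-6/(-5) - 3*4) = -13*(-1/5*(-6) - 12) = -13*(6/5 - 12) = -13*(-54)/5 = -1*(-702/5) = 702/5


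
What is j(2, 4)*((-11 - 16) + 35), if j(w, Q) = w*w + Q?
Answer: 64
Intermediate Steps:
j(w, Q) = Q + w² (j(w, Q) = w² + Q = Q + w²)
j(2, 4)*((-11 - 16) + 35) = (4 + 2²)*((-11 - 16) + 35) = (4 + 4)*(-27 + 35) = 8*8 = 64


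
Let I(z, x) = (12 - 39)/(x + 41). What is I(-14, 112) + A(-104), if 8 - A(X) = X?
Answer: 1901/17 ≈ 111.82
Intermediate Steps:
I(z, x) = -27/(41 + x)
A(X) = 8 - X
I(-14, 112) + A(-104) = -27/(41 + 112) + (8 - 1*(-104)) = -27/153 + (8 + 104) = -27*1/153 + 112 = -3/17 + 112 = 1901/17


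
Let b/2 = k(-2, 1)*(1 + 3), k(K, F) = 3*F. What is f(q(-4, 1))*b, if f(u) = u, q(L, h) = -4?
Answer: -96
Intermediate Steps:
b = 24 (b = 2*((3*1)*(1 + 3)) = 2*(3*4) = 2*12 = 24)
f(q(-4, 1))*b = -4*24 = -96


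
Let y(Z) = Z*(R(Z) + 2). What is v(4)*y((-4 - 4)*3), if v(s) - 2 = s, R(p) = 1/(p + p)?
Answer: -285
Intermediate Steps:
R(p) = 1/(2*p)
v(s) = 2 + s
y(Z) = Z*(2 + 1/(2*Z)) (y(Z) = Z*(1/(2*Z) + 2) = Z*(2 + 1/(2*Z)))
v(4)*y((-4 - 4)*3) = (2 + 4)*(½ + 2*((-4 - 4)*3)) = 6*(½ + 2*(-8*3)) = 6*(½ + 2*(-24)) = 6*(½ - 48) = 6*(-95/2) = -285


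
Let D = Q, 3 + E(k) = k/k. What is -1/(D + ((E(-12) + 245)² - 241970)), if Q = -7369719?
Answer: 1/7552640 ≈ 1.3240e-7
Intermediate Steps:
E(k) = -2 (E(k) = -3 + k/k = -3 + 1 = -2)
D = -7369719
-1/(D + ((E(-12) + 245)² - 241970)) = -1/(-7369719 + ((-2 + 245)² - 241970)) = -1/(-7369719 + (243² - 241970)) = -1/(-7369719 + (59049 - 241970)) = -1/(-7369719 - 182921) = -1/(-7552640) = -1*(-1/7552640) = 1/7552640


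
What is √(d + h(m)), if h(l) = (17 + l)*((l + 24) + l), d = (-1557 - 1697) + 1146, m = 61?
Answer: 8*√145 ≈ 96.333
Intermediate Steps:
d = -2108 (d = -3254 + 1146 = -2108)
h(l) = (17 + l)*(24 + 2*l) (h(l) = (17 + l)*((24 + l) + l) = (17 + l)*(24 + 2*l))
√(d + h(m)) = √(-2108 + (408 + 2*61² + 58*61)) = √(-2108 + (408 + 2*3721 + 3538)) = √(-2108 + (408 + 7442 + 3538)) = √(-2108 + 11388) = √9280 = 8*√145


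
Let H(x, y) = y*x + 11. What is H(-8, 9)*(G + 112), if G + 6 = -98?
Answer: -488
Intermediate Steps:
G = -104 (G = -6 - 98 = -104)
H(x, y) = 11 + x*y (H(x, y) = x*y + 11 = 11 + x*y)
H(-8, 9)*(G + 112) = (11 - 8*9)*(-104 + 112) = (11 - 72)*8 = -61*8 = -488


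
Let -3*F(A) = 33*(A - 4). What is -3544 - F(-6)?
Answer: -3654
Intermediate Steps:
F(A) = 44 - 11*A (F(A) = -11*(A - 4) = -11*(-4 + A) = -(-132 + 33*A)/3 = 44 - 11*A)
-3544 - F(-6) = -3544 - (44 - 11*(-6)) = -3544 - (44 + 66) = -3544 - 1*110 = -3544 - 110 = -3654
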